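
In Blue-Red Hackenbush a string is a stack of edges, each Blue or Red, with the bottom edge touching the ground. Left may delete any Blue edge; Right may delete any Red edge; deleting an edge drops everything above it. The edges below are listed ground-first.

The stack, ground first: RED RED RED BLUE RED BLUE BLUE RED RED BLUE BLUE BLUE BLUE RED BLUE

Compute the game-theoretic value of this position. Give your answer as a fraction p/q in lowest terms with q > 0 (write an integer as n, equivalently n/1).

Prefix values for RED RED RED BLUE RED BLUE BLUE RED RED BLUE BLUE BLUE BLUE RED BLUE via {L|R} + simplicity:
value(R) = { — | 0 } -> -1
value(RR) = { — | -1 0 } -> -2
value(RRR) = { — | -2 -1 0 } -> -3
value(RRRB) = { -3 | -2 -1 0 } -> -5/2
value(RRRBR) = { -3 | -5/2 -2 -1 0 } -> -11/4
value(RRRBRB) = { -3 -11/4 | -5/2 -2 -1 0 } -> -21/8
value(RRRBRBB) = { -3 -11/4 -21/8 | -5/2 -2 -1 0 } -> -41/16
value(RRRBRBBR) = { -3 -11/4 -21/8 | -41/16 -5/2 -2 -1 0 } -> -83/32
value(RRRBRBBRR) = { -3 -11/4 -21/8 | -83/32 -41/16 -5/2 -2 -1 0 } -> -167/64
value(RRRBRBBRRB) = { -3 -11/4 -21/8 -167/64 | -83/32 -41/16 -5/2 -2 -1 0 } -> -333/128
value(RRRBRBBRRBB) = { -3 -11/4 -21/8 -167/64 -333/128 | -83/32 -41/16 -5/2 -2 -1 0 } -> -665/256
value(RRRBRBBRRBBB) = { -3 -11/4 -21/8 -167/64 -333/128 -665/256 | -83/32 -41/16 -5/2 -2 -1 0 } -> -1329/512
value(RRRBRBBRRBBBB) = { -3 -11/4 -21/8 -167/64 -333/128 -665/256 -1329/512 | -83/32 -41/16 -5/2 -2 -1 0 } -> -2657/1024
value(RRRBRBBRRBBBBR) = { -3 -11/4 -21/8 -167/64 -333/128 -665/256 -1329/512 | -2657/1024 -83/32 -41/16 -5/2 -2 -1 0 } -> -5315/2048
value(RRRBRBBRRBBBBRB) = { -3 -11/4 -21/8 -167/64 -333/128 -665/256 -1329/512 -5315/2048 | -2657/1024 -83/32 -41/16 -5/2 -2 -1 0 } -> -10629/4096

-10629/4096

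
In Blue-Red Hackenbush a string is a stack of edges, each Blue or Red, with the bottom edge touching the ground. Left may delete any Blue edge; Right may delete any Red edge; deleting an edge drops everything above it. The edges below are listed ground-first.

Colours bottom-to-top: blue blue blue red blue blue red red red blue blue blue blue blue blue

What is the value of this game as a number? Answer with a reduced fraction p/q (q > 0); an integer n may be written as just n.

11391/4096

G_1 [b]  L=[0]  R=[none]  ⇒ 1
G_2 [bb]  L=[0,1]  R=[none]  ⇒ 2
G_3 [bbb]  L=[0,1,2]  R=[none]  ⇒ 3
G_4 [bbbr]  L=[0,1,2]  R=[3]  ⇒ 5/2
G_5 [bbbrb]  L=[0,1,2,5/2]  R=[3]  ⇒ 11/4
G_6 [bbbrbb]  L=[0,1,2,5/2,11/4]  R=[3]  ⇒ 23/8
G_7 [bbbrbbr]  L=[0,1,2,5/2,11/4]  R=[23/8,3]  ⇒ 45/16
G_8 [bbbrbbrr]  L=[0,1,2,5/2,11/4]  R=[45/16,23/8,3]  ⇒ 89/32
G_9 [bbbrbbrrr]  L=[0,1,2,5/2,11/4]  R=[89/32,45/16,23/8,3]  ⇒ 177/64
G_10 [bbbrbbrrrb]  L=[0,1,2,5/2,11/4,177/64]  R=[89/32,45/16,23/8,3]  ⇒ 355/128
G_11 [bbbrbbrrrbb]  L=[0,1,2,5/2,11/4,177/64,355/128]  R=[89/32,45/16,23/8,3]  ⇒ 711/256
G_12 [bbbrbbrrrbbb]  L=[0,1,2,5/2,11/4,177/64,355/128,711/256]  R=[89/32,45/16,23/8,3]  ⇒ 1423/512
G_13 [bbbrbbrrrbbbb]  L=[0,1,2,5/2,11/4,177/64,355/128,711/256,1423/512]  R=[89/32,45/16,23/8,3]  ⇒ 2847/1024
G_14 [bbbrbbrrrbbbbb]  L=[0,1,2,5/2,11/4,177/64,355/128,711/256,1423/512,2847/1024]  R=[89/32,45/16,23/8,3]  ⇒ 5695/2048
G_15 [bbbrbbrrrbbbbbb]  L=[0,1,2,5/2,11/4,177/64,355/128,711/256,1423/512,2847/1024,5695/2048]  R=[89/32,45/16,23/8,3]  ⇒ 11391/4096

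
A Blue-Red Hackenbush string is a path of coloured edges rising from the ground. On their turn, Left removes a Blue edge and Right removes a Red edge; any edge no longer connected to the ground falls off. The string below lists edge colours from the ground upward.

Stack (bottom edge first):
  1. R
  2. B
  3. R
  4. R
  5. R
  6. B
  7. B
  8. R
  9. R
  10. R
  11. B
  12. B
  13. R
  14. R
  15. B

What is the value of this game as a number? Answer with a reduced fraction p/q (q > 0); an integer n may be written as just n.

step 1: add R to get R; options L={ · } R={ 0 } gives -1
step 2: add B to get RB; options L={ -1 } R={ 0 } gives -1/2
step 3: add R to get RBR; options L={ -1 } R={ -1/2, 0 } gives -3/4
step 4: add R to get RBRR; options L={ -1 } R={ -3/4, -1/2, 0 } gives -7/8
step 5: add R to get RBRRR; options L={ -1 } R={ -7/8, -3/4, -1/2, 0 } gives -15/16
step 6: add B to get RBRRRB; options L={ -1, -15/16 } R={ -7/8, -3/4, -1/2, 0 } gives -29/32
step 7: add B to get RBRRRBB; options L={ -1, -15/16, -29/32 } R={ -7/8, -3/4, -1/2, 0 } gives -57/64
step 8: add R to get RBRRRBBR; options L={ -1, -15/16, -29/32 } R={ -57/64, -7/8, -3/4, -1/2, 0 } gives -115/128
step 9: add R to get RBRRRBBRR; options L={ -1, -15/16, -29/32 } R={ -115/128, -57/64, -7/8, -3/4, -1/2, 0 } gives -231/256
step 10: add R to get RBRRRBBRRR; options L={ -1, -15/16, -29/32 } R={ -231/256, -115/128, -57/64, -7/8, -3/4, -1/2, 0 } gives -463/512
step 11: add B to get RBRRRBBRRRB; options L={ -1, -15/16, -29/32, -463/512 } R={ -231/256, -115/128, -57/64, -7/8, -3/4, -1/2, 0 } gives -925/1024
step 12: add B to get RBRRRBBRRRBB; options L={ -1, -15/16, -29/32, -463/512, -925/1024 } R={ -231/256, -115/128, -57/64, -7/8, -3/4, -1/2, 0 } gives -1849/2048
step 13: add R to get RBRRRBBRRRBBR; options L={ -1, -15/16, -29/32, -463/512, -925/1024 } R={ -1849/2048, -231/256, -115/128, -57/64, -7/8, -3/4, -1/2, 0 } gives -3699/4096
step 14: add R to get RBRRRBBRRRBBRR; options L={ -1, -15/16, -29/32, -463/512, -925/1024 } R={ -3699/4096, -1849/2048, -231/256, -115/128, -57/64, -7/8, -3/4, -1/2, 0 } gives -7399/8192
step 15: add B to get RBRRRBBRRRBBRRB; options L={ -1, -15/16, -29/32, -463/512, -925/1024, -7399/8192 } R={ -3699/4096, -1849/2048, -231/256, -115/128, -57/64, -7/8, -3/4, -1/2, 0 } gives -14797/16384

-14797/16384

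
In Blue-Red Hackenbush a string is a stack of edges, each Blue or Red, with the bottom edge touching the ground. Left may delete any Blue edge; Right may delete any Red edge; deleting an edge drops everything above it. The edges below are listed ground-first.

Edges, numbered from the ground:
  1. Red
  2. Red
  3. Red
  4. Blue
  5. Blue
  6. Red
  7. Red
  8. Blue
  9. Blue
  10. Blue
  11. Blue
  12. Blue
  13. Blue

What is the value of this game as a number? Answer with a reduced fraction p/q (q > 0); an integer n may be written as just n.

Build g(s[:k]) for k = 1..13, string s = Red Red Red Blue Blue Red Red Blue Blue Blue Blue Blue Blue.
step 1: add Red to get R; options L={  } R={ 0 } => -1
step 2: add Red to get RR; options L={  } R={ -1; 0 } => -2
step 3: add Red to get RRR; options L={  } R={ -2; -1; 0 } => -3
step 4: add Blue to get RRRB; options L={ -3 } R={ -2; -1; 0 } => -5/2
step 5: add Blue to get RRRBB; options L={ -3; -5/2 } R={ -2; -1; 0 } => -9/4
step 6: add Red to get RRRBBR; options L={ -3; -5/2 } R={ -9/4; -2; -1; 0 } => -19/8
step 7: add Red to get RRRBBRR; options L={ -3; -5/2 } R={ -19/8; -9/4; -2; -1; 0 } => -39/16
step 8: add Blue to get RRRBBRRB; options L={ -3; -5/2; -39/16 } R={ -19/8; -9/4; -2; -1; 0 } => -77/32
step 9: add Blue to get RRRBBRRBB; options L={ -3; -5/2; -39/16; -77/32 } R={ -19/8; -9/4; -2; -1; 0 } => -153/64
step 10: add Blue to get RRRBBRRBBB; options L={ -3; -5/2; -39/16; -77/32; -153/64 } R={ -19/8; -9/4; -2; -1; 0 } => -305/128
step 11: add Blue to get RRRBBRRBBBB; options L={ -3; -5/2; -39/16; -77/32; -153/64; -305/128 } R={ -19/8; -9/4; -2; -1; 0 } => -609/256
step 12: add Blue to get RRRBBRRBBBBB; options L={ -3; -5/2; -39/16; -77/32; -153/64; -305/128; -609/256 } R={ -19/8; -9/4; -2; -1; 0 } => -1217/512
step 13: add Blue to get RRRBBRRBBBBBB; options L={ -3; -5/2; -39/16; -77/32; -153/64; -305/128; -609/256; -1217/512 } R={ -19/8; -9/4; -2; -1; 0 } => -2433/1024

-2433/1024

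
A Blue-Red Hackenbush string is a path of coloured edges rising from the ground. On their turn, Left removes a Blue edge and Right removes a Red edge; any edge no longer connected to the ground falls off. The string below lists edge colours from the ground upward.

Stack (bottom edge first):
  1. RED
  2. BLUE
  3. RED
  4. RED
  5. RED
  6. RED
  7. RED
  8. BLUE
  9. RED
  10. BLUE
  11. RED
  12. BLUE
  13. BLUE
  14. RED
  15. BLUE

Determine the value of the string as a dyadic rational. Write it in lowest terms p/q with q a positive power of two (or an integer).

-16037/16384

Build g(s[:k]) for k = 1..15, string s = RED BLUE RED RED RED RED RED BLUE RED BLUE RED BLUE BLUE RED BLUE.
g_1 [R]  L=[·]  R=[0]  — -1
g_2 [RB]  L=[-1]  R=[0]  — -1/2
g_3 [RBR]  L=[-1]  R=[-1/2,0]  — -3/4
g_4 [RBRR]  L=[-1]  R=[-3/4,-1/2,0]  — -7/8
g_5 [RBRRR]  L=[-1]  R=[-7/8,-3/4,-1/2,0]  — -15/16
g_6 [RBRRRR]  L=[-1]  R=[-15/16,-7/8,-3/4,-1/2,0]  — -31/32
g_7 [RBRRRRR]  L=[-1]  R=[-31/32,-15/16,-7/8,-3/4,-1/2,0]  — -63/64
g_8 [RBRRRRRB]  L=[-1,-63/64]  R=[-31/32,-15/16,-7/8,-3/4,-1/2,0]  — -125/128
g_9 [RBRRRRRBR]  L=[-1,-63/64]  R=[-125/128,-31/32,-15/16,-7/8,-3/4,-1/2,0]  — -251/256
g_10 [RBRRRRRBRB]  L=[-1,-63/64,-251/256]  R=[-125/128,-31/32,-15/16,-7/8,-3/4,-1/2,0]  — -501/512
g_11 [RBRRRRRBRBR]  L=[-1,-63/64,-251/256]  R=[-501/512,-125/128,-31/32,-15/16,-7/8,-3/4,-1/2,0]  — -1003/1024
g_12 [RBRRRRRBRBRB]  L=[-1,-63/64,-251/256,-1003/1024]  R=[-501/512,-125/128,-31/32,-15/16,-7/8,-3/4,-1/2,0]  — -2005/2048
g_13 [RBRRRRRBRBRBB]  L=[-1,-63/64,-251/256,-1003/1024,-2005/2048]  R=[-501/512,-125/128,-31/32,-15/16,-7/8,-3/4,-1/2,0]  — -4009/4096
g_14 [RBRRRRRBRBRBBR]  L=[-1,-63/64,-251/256,-1003/1024,-2005/2048]  R=[-4009/4096,-501/512,-125/128,-31/32,-15/16,-7/8,-3/4,-1/2,0]  — -8019/8192
g_15 [RBRRRRRBRBRBBRB]  L=[-1,-63/64,-251/256,-1003/1024,-2005/2048,-8019/8192]  R=[-4009/4096,-501/512,-125/128,-31/32,-15/16,-7/8,-3/4,-1/2,0]  — -16037/16384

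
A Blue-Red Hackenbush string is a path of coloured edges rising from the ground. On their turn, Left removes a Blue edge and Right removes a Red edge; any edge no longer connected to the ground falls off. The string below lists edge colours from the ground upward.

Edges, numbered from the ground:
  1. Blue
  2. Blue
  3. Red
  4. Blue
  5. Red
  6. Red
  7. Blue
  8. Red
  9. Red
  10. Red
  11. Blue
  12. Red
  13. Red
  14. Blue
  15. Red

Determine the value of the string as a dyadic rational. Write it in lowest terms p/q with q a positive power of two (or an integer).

step 1: add Blue to get B; options L={ 0 } R={ (no moves) } = 1
step 2: add Blue to get BB; options L={ 0; 1 } R={ (no moves) } = 2
step 3: add Red to get BBR; options L={ 0; 1 } R={ 2 } = 3/2
step 4: add Blue to get BBRB; options L={ 0; 1; 3/2 } R={ 2 } = 7/4
step 5: add Red to get BBRBR; options L={ 0; 1; 3/2 } R={ 7/4; 2 } = 13/8
step 6: add Red to get BBRBRR; options L={ 0; 1; 3/2 } R={ 13/8; 7/4; 2 } = 25/16
step 7: add Blue to get BBRBRRB; options L={ 0; 1; 3/2; 25/16 } R={ 13/8; 7/4; 2 } = 51/32
step 8: add Red to get BBRBRRBR; options L={ 0; 1; 3/2; 25/16 } R={ 51/32; 13/8; 7/4; 2 } = 101/64
step 9: add Red to get BBRBRRBRR; options L={ 0; 1; 3/2; 25/16 } R={ 101/64; 51/32; 13/8; 7/4; 2 } = 201/128
step 10: add Red to get BBRBRRBRRR; options L={ 0; 1; 3/2; 25/16 } R={ 201/128; 101/64; 51/32; 13/8; 7/4; 2 } = 401/256
step 11: add Blue to get BBRBRRBRRRB; options L={ 0; 1; 3/2; 25/16; 401/256 } R={ 201/128; 101/64; 51/32; 13/8; 7/4; 2 } = 803/512
step 12: add Red to get BBRBRRBRRRBR; options L={ 0; 1; 3/2; 25/16; 401/256 } R={ 803/512; 201/128; 101/64; 51/32; 13/8; 7/4; 2 } = 1605/1024
step 13: add Red to get BBRBRRBRRRBRR; options L={ 0; 1; 3/2; 25/16; 401/256 } R={ 1605/1024; 803/512; 201/128; 101/64; 51/32; 13/8; 7/4; 2 } = 3209/2048
step 14: add Blue to get BBRBRRBRRRBRRB; options L={ 0; 1; 3/2; 25/16; 401/256; 3209/2048 } R={ 1605/1024; 803/512; 201/128; 101/64; 51/32; 13/8; 7/4; 2 } = 6419/4096
step 15: add Red to get BBRBRRBRRRBRRBR; options L={ 0; 1; 3/2; 25/16; 401/256; 3209/2048 } R={ 6419/4096; 1605/1024; 803/512; 201/128; 101/64; 51/32; 13/8; 7/4; 2 } = 12837/8192

12837/8192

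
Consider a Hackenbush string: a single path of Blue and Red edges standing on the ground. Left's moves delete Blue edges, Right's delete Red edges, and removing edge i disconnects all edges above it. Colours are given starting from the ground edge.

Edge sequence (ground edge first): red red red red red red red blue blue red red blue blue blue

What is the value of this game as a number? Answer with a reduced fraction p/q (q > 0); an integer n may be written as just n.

-817/128

Recurse on prefixes of the 14-edge string red red red red red red red blue blue red red blue blue blue:
edge 1 of 14 (red): { · | 0 } = -1
edge 2 of 14 (red): { · | -1 0 } = -2
edge 3 of 14 (red): { · | -2 -1 0 } = -3
edge 4 of 14 (red): { · | -3 -2 -1 0 } = -4
edge 5 of 14 (red): { · | -4 -3 -2 -1 0 } = -5
edge 6 of 14 (red): { · | -5 -4 -3 -2 -1 0 } = -6
edge 7 of 14 (red): { · | -6 -5 -4 -3 -2 -1 0 } = -7
edge 8 of 14 (blue): { -7 | -6 -5 -4 -3 -2 -1 0 } = -13/2
edge 9 of 14 (blue): { -7 -13/2 | -6 -5 -4 -3 -2 -1 0 } = -25/4
edge 10 of 14 (red): { -7 -13/2 | -25/4 -6 -5 -4 -3 -2 -1 0 } = -51/8
edge 11 of 14 (red): { -7 -13/2 | -51/8 -25/4 -6 -5 -4 -3 -2 -1 0 } = -103/16
edge 12 of 14 (blue): { -7 -13/2 -103/16 | -51/8 -25/4 -6 -5 -4 -3 -2 -1 0 } = -205/32
edge 13 of 14 (blue): { -7 -13/2 -103/16 -205/32 | -51/8 -25/4 -6 -5 -4 -3 -2 -1 0 } = -409/64
edge 14 of 14 (blue): { -7 -13/2 -103/16 -205/32 -409/64 | -51/8 -25/4 -6 -5 -4 -3 -2 -1 0 } = -817/128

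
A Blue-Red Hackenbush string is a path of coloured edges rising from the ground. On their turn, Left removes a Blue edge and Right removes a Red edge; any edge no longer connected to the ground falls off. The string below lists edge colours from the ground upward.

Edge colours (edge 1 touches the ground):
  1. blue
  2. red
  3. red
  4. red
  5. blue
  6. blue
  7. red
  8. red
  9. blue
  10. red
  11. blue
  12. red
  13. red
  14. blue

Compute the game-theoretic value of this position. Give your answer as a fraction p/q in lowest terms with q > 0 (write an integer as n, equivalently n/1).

val_1 [b]  L=[0]  R=[none]  -> 1
val_2 [br]  L=[0]  R=[1]  -> 1/2
val_3 [brr]  L=[0]  R=[1/2, 1]  -> 1/4
val_4 [brrr]  L=[0]  R=[1/4, 1/2, 1]  -> 1/8
val_5 [brrrb]  L=[0, 1/8]  R=[1/4, 1/2, 1]  -> 3/16
val_6 [brrrbb]  L=[0, 1/8, 3/16]  R=[1/4, 1/2, 1]  -> 7/32
val_7 [brrrbbr]  L=[0, 1/8, 3/16]  R=[7/32, 1/4, 1/2, 1]  -> 13/64
val_8 [brrrbbrr]  L=[0, 1/8, 3/16]  R=[13/64, 7/32, 1/4, 1/2, 1]  -> 25/128
val_9 [brrrbbrrb]  L=[0, 1/8, 3/16, 25/128]  R=[13/64, 7/32, 1/4, 1/2, 1]  -> 51/256
val_10 [brrrbbrrbr]  L=[0, 1/8, 3/16, 25/128]  R=[51/256, 13/64, 7/32, 1/4, 1/2, 1]  -> 101/512
val_11 [brrrbbrrbrb]  L=[0, 1/8, 3/16, 25/128, 101/512]  R=[51/256, 13/64, 7/32, 1/4, 1/2, 1]  -> 203/1024
val_12 [brrrbbrrbrbr]  L=[0, 1/8, 3/16, 25/128, 101/512]  R=[203/1024, 51/256, 13/64, 7/32, 1/4, 1/2, 1]  -> 405/2048
val_13 [brrrbbrrbrbrr]  L=[0, 1/8, 3/16, 25/128, 101/512]  R=[405/2048, 203/1024, 51/256, 13/64, 7/32, 1/4, 1/2, 1]  -> 809/4096
val_14 [brrrbbrrbrbrrb]  L=[0, 1/8, 3/16, 25/128, 101/512, 809/4096]  R=[405/2048, 203/1024, 51/256, 13/64, 7/32, 1/4, 1/2, 1]  -> 1619/8192

1619/8192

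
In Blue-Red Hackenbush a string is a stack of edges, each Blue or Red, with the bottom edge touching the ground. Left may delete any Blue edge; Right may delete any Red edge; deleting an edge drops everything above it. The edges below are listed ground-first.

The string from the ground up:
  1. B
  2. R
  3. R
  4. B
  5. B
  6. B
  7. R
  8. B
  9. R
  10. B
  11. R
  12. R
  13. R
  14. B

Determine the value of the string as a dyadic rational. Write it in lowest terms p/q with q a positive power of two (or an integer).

3747/8192

value_1 [B]  L=[0]  R=[—]  → 1
value_2 [BR]  L=[0]  R=[1]  → 1/2
value_3 [BRR]  L=[0]  R=[1/2 1]  → 1/4
value_4 [BRRB]  L=[0 1/4]  R=[1/2 1]  → 3/8
value_5 [BRRBB]  L=[0 1/4 3/8]  R=[1/2 1]  → 7/16
value_6 [BRRBBB]  L=[0 1/4 3/8 7/16]  R=[1/2 1]  → 15/32
value_7 [BRRBBBR]  L=[0 1/4 3/8 7/16]  R=[15/32 1/2 1]  → 29/64
value_8 [BRRBBBRB]  L=[0 1/4 3/8 7/16 29/64]  R=[15/32 1/2 1]  → 59/128
value_9 [BRRBBBRBR]  L=[0 1/4 3/8 7/16 29/64]  R=[59/128 15/32 1/2 1]  → 117/256
value_10 [BRRBBBRBRB]  L=[0 1/4 3/8 7/16 29/64 117/256]  R=[59/128 15/32 1/2 1]  → 235/512
value_11 [BRRBBBRBRBR]  L=[0 1/4 3/8 7/16 29/64 117/256]  R=[235/512 59/128 15/32 1/2 1]  → 469/1024
value_12 [BRRBBBRBRBRR]  L=[0 1/4 3/8 7/16 29/64 117/256]  R=[469/1024 235/512 59/128 15/32 1/2 1]  → 937/2048
value_13 [BRRBBBRBRBRRR]  L=[0 1/4 3/8 7/16 29/64 117/256]  R=[937/2048 469/1024 235/512 59/128 15/32 1/2 1]  → 1873/4096
value_14 [BRRBBBRBRBRRRB]  L=[0 1/4 3/8 7/16 29/64 117/256 1873/4096]  R=[937/2048 469/1024 235/512 59/128 15/32 1/2 1]  → 3747/8192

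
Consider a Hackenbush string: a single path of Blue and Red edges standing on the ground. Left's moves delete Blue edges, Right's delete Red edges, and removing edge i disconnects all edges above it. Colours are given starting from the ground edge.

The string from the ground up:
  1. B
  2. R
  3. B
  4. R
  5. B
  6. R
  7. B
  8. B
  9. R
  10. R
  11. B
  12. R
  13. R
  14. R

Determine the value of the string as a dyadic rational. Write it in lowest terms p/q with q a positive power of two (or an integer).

5521/8192

Recurse on prefixes of the 14-edge string B R B R B R B B R R B R R R:
B: Left { 0 }, Right { (no moves) } → simplest 1
BR: Left { 0 }, Right { 1 } → simplest 1/2
BRB: Left { 0; 1/2 }, Right { 1 } → simplest 3/4
BRBR: Left { 0; 1/2 }, Right { 3/4; 1 } → simplest 5/8
BRBRB: Left { 0; 1/2; 5/8 }, Right { 3/4; 1 } → simplest 11/16
BRBRBR: Left { 0; 1/2; 5/8 }, Right { 11/16; 3/4; 1 } → simplest 21/32
BRBRBRB: Left { 0; 1/2; 5/8; 21/32 }, Right { 11/16; 3/4; 1 } → simplest 43/64
BRBRBRBB: Left { 0; 1/2; 5/8; 21/32; 43/64 }, Right { 11/16; 3/4; 1 } → simplest 87/128
BRBRBRBBR: Left { 0; 1/2; 5/8; 21/32; 43/64 }, Right { 87/128; 11/16; 3/4; 1 } → simplest 173/256
BRBRBRBBRR: Left { 0; 1/2; 5/8; 21/32; 43/64 }, Right { 173/256; 87/128; 11/16; 3/4; 1 } → simplest 345/512
BRBRBRBBRRB: Left { 0; 1/2; 5/8; 21/32; 43/64; 345/512 }, Right { 173/256; 87/128; 11/16; 3/4; 1 } → simplest 691/1024
BRBRBRBBRRBR: Left { 0; 1/2; 5/8; 21/32; 43/64; 345/512 }, Right { 691/1024; 173/256; 87/128; 11/16; 3/4; 1 } → simplest 1381/2048
BRBRBRBBRRBRR: Left { 0; 1/2; 5/8; 21/32; 43/64; 345/512 }, Right { 1381/2048; 691/1024; 173/256; 87/128; 11/16; 3/4; 1 } → simplest 2761/4096
BRBRBRBBRRBRRR: Left { 0; 1/2; 5/8; 21/32; 43/64; 345/512 }, Right { 2761/4096; 1381/2048; 691/1024; 173/256; 87/128; 11/16; 3/4; 1 } → simplest 5521/8192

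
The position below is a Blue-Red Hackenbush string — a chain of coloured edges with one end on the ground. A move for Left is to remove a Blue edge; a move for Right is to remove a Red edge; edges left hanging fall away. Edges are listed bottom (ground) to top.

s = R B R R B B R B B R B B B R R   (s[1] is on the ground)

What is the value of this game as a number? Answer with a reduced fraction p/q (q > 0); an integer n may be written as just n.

-12871/16384

1 of 15 · R · max L −∞ · min R 0 ⇒ -1
2 of 15 · RB · max L -1 · min R 0 ⇒ -1/2
3 of 15 · RBR · max L -1 · min R -1/2 ⇒ -3/4
4 of 15 · RBRR · max L -1 · min R -3/4 ⇒ -7/8
5 of 15 · RBRRB · max L -7/8 · min R -3/4 ⇒ -13/16
6 of 15 · RBRRBB · max L -13/16 · min R -3/4 ⇒ -25/32
7 of 15 · RBRRBBR · max L -13/16 · min R -25/32 ⇒ -51/64
8 of 15 · RBRRBBRB · max L -51/64 · min R -25/32 ⇒ -101/128
9 of 15 · RBRRBBRBB · max L -101/128 · min R -25/32 ⇒ -201/256
10 of 15 · RBRRBBRBBR · max L -101/128 · min R -201/256 ⇒ -403/512
11 of 15 · RBRRBBRBBRB · max L -403/512 · min R -201/256 ⇒ -805/1024
12 of 15 · RBRRBBRBBRBB · max L -805/1024 · min R -201/256 ⇒ -1609/2048
13 of 15 · RBRRBBRBBRBBB · max L -1609/2048 · min R -201/256 ⇒ -3217/4096
14 of 15 · RBRRBBRBBRBBBR · max L -1609/2048 · min R -3217/4096 ⇒ -6435/8192
15 of 15 · RBRRBBRBBRBBBRR · max L -1609/2048 · min R -6435/8192 ⇒ -12871/16384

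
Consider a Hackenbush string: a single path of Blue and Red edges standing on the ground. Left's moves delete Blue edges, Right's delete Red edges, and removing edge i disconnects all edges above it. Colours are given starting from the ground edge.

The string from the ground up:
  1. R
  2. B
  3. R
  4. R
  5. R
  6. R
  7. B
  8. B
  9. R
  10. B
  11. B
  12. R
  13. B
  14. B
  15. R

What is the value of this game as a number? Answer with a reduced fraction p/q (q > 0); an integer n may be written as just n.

-15507/16384

Build G(s[:k]) for k = 1..15, string s = R B R R R R B B R B B R B B R.
step 1: add R to get R; options L={  } R={ 0 } -> -1
step 2: add B to get RB; options L={ -1 } R={ 0 } -> -1/2
step 3: add R to get RBR; options L={ -1 } R={ -1/2, 0 } -> -3/4
step 4: add R to get RBRR; options L={ -1 } R={ -3/4, -1/2, 0 } -> -7/8
step 5: add R to get RBRRR; options L={ -1 } R={ -7/8, -3/4, -1/2, 0 } -> -15/16
step 6: add R to get RBRRRR; options L={ -1 } R={ -15/16, -7/8, -3/4, -1/2, 0 } -> -31/32
step 7: add B to get RBRRRRB; options L={ -1, -31/32 } R={ -15/16, -7/8, -3/4, -1/2, 0 } -> -61/64
step 8: add B to get RBRRRRBB; options L={ -1, -31/32, -61/64 } R={ -15/16, -7/8, -3/4, -1/2, 0 } -> -121/128
step 9: add R to get RBRRRRBBR; options L={ -1, -31/32, -61/64 } R={ -121/128, -15/16, -7/8, -3/4, -1/2, 0 } -> -243/256
step 10: add B to get RBRRRRBBRB; options L={ -1, -31/32, -61/64, -243/256 } R={ -121/128, -15/16, -7/8, -3/4, -1/2, 0 } -> -485/512
step 11: add B to get RBRRRRBBRBB; options L={ -1, -31/32, -61/64, -243/256, -485/512 } R={ -121/128, -15/16, -7/8, -3/4, -1/2, 0 } -> -969/1024
step 12: add R to get RBRRRRBBRBBR; options L={ -1, -31/32, -61/64, -243/256, -485/512 } R={ -969/1024, -121/128, -15/16, -7/8, -3/4, -1/2, 0 } -> -1939/2048
step 13: add B to get RBRRRRBBRBBRB; options L={ -1, -31/32, -61/64, -243/256, -485/512, -1939/2048 } R={ -969/1024, -121/128, -15/16, -7/8, -3/4, -1/2, 0 } -> -3877/4096
step 14: add B to get RBRRRRBBRBBRBB; options L={ -1, -31/32, -61/64, -243/256, -485/512, -1939/2048, -3877/4096 } R={ -969/1024, -121/128, -15/16, -7/8, -3/4, -1/2, 0 } -> -7753/8192
step 15: add R to get RBRRRRBBRBBRBBR; options L={ -1, -31/32, -61/64, -243/256, -485/512, -1939/2048, -3877/4096 } R={ -7753/8192, -969/1024, -121/128, -15/16, -7/8, -3/4, -1/2, 0 } -> -15507/16384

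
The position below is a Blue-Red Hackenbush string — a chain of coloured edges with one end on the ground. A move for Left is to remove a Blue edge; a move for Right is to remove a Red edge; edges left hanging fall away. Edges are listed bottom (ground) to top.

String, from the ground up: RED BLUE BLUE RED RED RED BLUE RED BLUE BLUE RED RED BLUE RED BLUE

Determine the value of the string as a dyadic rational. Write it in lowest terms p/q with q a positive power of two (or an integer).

-7477/16384

edge 1 of 15 (RED): { — | 0 } -> -1
edge 2 of 15 (BLUE): { -1 | 0 } -> -1/2
edge 3 of 15 (BLUE): { -1; -1/2 | 0 } -> -1/4
edge 4 of 15 (RED): { -1; -1/2 | -1/4; 0 } -> -3/8
edge 5 of 15 (RED): { -1; -1/2 | -3/8; -1/4; 0 } -> -7/16
edge 6 of 15 (RED): { -1; -1/2 | -7/16; -3/8; -1/4; 0 } -> -15/32
edge 7 of 15 (BLUE): { -1; -1/2; -15/32 | -7/16; -3/8; -1/4; 0 } -> -29/64
edge 8 of 15 (RED): { -1; -1/2; -15/32 | -29/64; -7/16; -3/8; -1/4; 0 } -> -59/128
edge 9 of 15 (BLUE): { -1; -1/2; -15/32; -59/128 | -29/64; -7/16; -3/8; -1/4; 0 } -> -117/256
edge 10 of 15 (BLUE): { -1; -1/2; -15/32; -59/128; -117/256 | -29/64; -7/16; -3/8; -1/4; 0 } -> -233/512
edge 11 of 15 (RED): { -1; -1/2; -15/32; -59/128; -117/256 | -233/512; -29/64; -7/16; -3/8; -1/4; 0 } -> -467/1024
edge 12 of 15 (RED): { -1; -1/2; -15/32; -59/128; -117/256 | -467/1024; -233/512; -29/64; -7/16; -3/8; -1/4; 0 } -> -935/2048
edge 13 of 15 (BLUE): { -1; -1/2; -15/32; -59/128; -117/256; -935/2048 | -467/1024; -233/512; -29/64; -7/16; -3/8; -1/4; 0 } -> -1869/4096
edge 14 of 15 (RED): { -1; -1/2; -15/32; -59/128; -117/256; -935/2048 | -1869/4096; -467/1024; -233/512; -29/64; -7/16; -3/8; -1/4; 0 } -> -3739/8192
edge 15 of 15 (BLUE): { -1; -1/2; -15/32; -59/128; -117/256; -935/2048; -3739/8192 | -1869/4096; -467/1024; -233/512; -29/64; -7/16; -3/8; -1/4; 0 } -> -7477/16384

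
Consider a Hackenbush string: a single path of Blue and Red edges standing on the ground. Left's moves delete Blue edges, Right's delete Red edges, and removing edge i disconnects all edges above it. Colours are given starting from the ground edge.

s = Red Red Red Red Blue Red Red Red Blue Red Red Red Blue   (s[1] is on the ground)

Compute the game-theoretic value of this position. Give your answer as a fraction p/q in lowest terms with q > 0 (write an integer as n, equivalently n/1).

R: Left { none }, Right { 0 } => simplest -1
RR: Left { none }, Right { -1, 0 } => simplest -2
RRR: Left { none }, Right { -2, -1, 0 } => simplest -3
RRRR: Left { none }, Right { -3, -2, -1, 0 } => simplest -4
RRRRB: Left { -4 }, Right { -3, -2, -1, 0 } => simplest -7/2
RRRRBR: Left { -4 }, Right { -7/2, -3, -2, -1, 0 } => simplest -15/4
RRRRBRR: Left { -4 }, Right { -15/4, -7/2, -3, -2, -1, 0 } => simplest -31/8
RRRRBRRR: Left { -4 }, Right { -31/8, -15/4, -7/2, -3, -2, -1, 0 } => simplest -63/16
RRRRBRRRB: Left { -4, -63/16 }, Right { -31/8, -15/4, -7/2, -3, -2, -1, 0 } => simplest -125/32
RRRRBRRRBR: Left { -4, -63/16 }, Right { -125/32, -31/8, -15/4, -7/2, -3, -2, -1, 0 } => simplest -251/64
RRRRBRRRBRR: Left { -4, -63/16 }, Right { -251/64, -125/32, -31/8, -15/4, -7/2, -3, -2, -1, 0 } => simplest -503/128
RRRRBRRRBRRR: Left { -4, -63/16 }, Right { -503/128, -251/64, -125/32, -31/8, -15/4, -7/2, -3, -2, -1, 0 } => simplest -1007/256
RRRRBRRRBRRRB: Left { -4, -63/16, -1007/256 }, Right { -503/128, -251/64, -125/32, -31/8, -15/4, -7/2, -3, -2, -1, 0 } => simplest -2013/512

-2013/512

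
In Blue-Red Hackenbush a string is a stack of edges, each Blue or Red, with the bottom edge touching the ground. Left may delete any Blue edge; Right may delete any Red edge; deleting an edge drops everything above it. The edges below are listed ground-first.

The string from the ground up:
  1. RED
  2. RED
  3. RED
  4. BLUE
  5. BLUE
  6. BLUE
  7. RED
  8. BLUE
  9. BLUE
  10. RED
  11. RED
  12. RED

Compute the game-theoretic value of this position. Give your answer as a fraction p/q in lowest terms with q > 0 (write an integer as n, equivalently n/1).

-1103/512

v_1 [R]  L=[·]  R=[0]  -> -1
v_2 [RR]  L=[·]  R=[-1,0]  -> -2
v_3 [RRR]  L=[·]  R=[-2,-1,0]  -> -3
v_4 [RRRB]  L=[-3]  R=[-2,-1,0]  -> -5/2
v_5 [RRRBB]  L=[-3,-5/2]  R=[-2,-1,0]  -> -9/4
v_6 [RRRBBB]  L=[-3,-5/2,-9/4]  R=[-2,-1,0]  -> -17/8
v_7 [RRRBBBR]  L=[-3,-5/2,-9/4]  R=[-17/8,-2,-1,0]  -> -35/16
v_8 [RRRBBBRB]  L=[-3,-5/2,-9/4,-35/16]  R=[-17/8,-2,-1,0]  -> -69/32
v_9 [RRRBBBRBB]  L=[-3,-5/2,-9/4,-35/16,-69/32]  R=[-17/8,-2,-1,0]  -> -137/64
v_10 [RRRBBBRBBR]  L=[-3,-5/2,-9/4,-35/16,-69/32]  R=[-137/64,-17/8,-2,-1,0]  -> -275/128
v_11 [RRRBBBRBBRR]  L=[-3,-5/2,-9/4,-35/16,-69/32]  R=[-275/128,-137/64,-17/8,-2,-1,0]  -> -551/256
v_12 [RRRBBBRBBRRR]  L=[-3,-5/2,-9/4,-35/16,-69/32]  R=[-551/256,-275/128,-137/64,-17/8,-2,-1,0]  -> -1103/512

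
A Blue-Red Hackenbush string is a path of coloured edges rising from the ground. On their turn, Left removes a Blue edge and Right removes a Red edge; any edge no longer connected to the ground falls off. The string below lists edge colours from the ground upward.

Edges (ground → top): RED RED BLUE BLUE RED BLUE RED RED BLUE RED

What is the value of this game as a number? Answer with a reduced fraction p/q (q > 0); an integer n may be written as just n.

Prefix values for RED RED BLUE BLUE RED BLUE RED RED BLUE RED via {L|R} + simplicity:
step 1: add RED to get R; options L={ none } R={ 0 } so -1
step 2: add RED to get RR; options L={ none } R={ -1,0 } so -2
step 3: add BLUE to get RRB; options L={ -2 } R={ -1,0 } so -3/2
step 4: add BLUE to get RRBB; options L={ -2,-3/2 } R={ -1,0 } so -5/4
step 5: add RED to get RRBBR; options L={ -2,-3/2 } R={ -5/4,-1,0 } so -11/8
step 6: add BLUE to get RRBBRB; options L={ -2,-3/2,-11/8 } R={ -5/4,-1,0 } so -21/16
step 7: add RED to get RRBBRBR; options L={ -2,-3/2,-11/8 } R={ -21/16,-5/4,-1,0 } so -43/32
step 8: add RED to get RRBBRBRR; options L={ -2,-3/2,-11/8 } R={ -43/32,-21/16,-5/4,-1,0 } so -87/64
step 9: add BLUE to get RRBBRBRRB; options L={ -2,-3/2,-11/8,-87/64 } R={ -43/32,-21/16,-5/4,-1,0 } so -173/128
step 10: add RED to get RRBBRBRRBR; options L={ -2,-3/2,-11/8,-87/64 } R={ -173/128,-43/32,-21/16,-5/4,-1,0 } so -347/256

-347/256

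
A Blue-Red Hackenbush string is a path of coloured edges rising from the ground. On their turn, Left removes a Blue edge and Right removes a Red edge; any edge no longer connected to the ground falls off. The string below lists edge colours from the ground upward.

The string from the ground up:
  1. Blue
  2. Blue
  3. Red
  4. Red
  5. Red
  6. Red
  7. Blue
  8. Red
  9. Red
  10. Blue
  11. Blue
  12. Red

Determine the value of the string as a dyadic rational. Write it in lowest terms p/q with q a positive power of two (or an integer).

1101/1024

Recurse on prefixes of the 12-edge string Blue Blue Red Red Red Red Blue Red Red Blue Blue Red:
B: Left { 0 }, Right {  } ⇒ simplest 1
BB: Left { 0, 1 }, Right {  } ⇒ simplest 2
BBR: Left { 0, 1 }, Right { 2 } ⇒ simplest 3/2
BBRR: Left { 0, 1 }, Right { 3/2, 2 } ⇒ simplest 5/4
BBRRR: Left { 0, 1 }, Right { 5/4, 3/2, 2 } ⇒ simplest 9/8
BBRRRR: Left { 0, 1 }, Right { 9/8, 5/4, 3/2, 2 } ⇒ simplest 17/16
BBRRRRB: Left { 0, 1, 17/16 }, Right { 9/8, 5/4, 3/2, 2 } ⇒ simplest 35/32
BBRRRRBR: Left { 0, 1, 17/16 }, Right { 35/32, 9/8, 5/4, 3/2, 2 } ⇒ simplest 69/64
BBRRRRBRR: Left { 0, 1, 17/16 }, Right { 69/64, 35/32, 9/8, 5/4, 3/2, 2 } ⇒ simplest 137/128
BBRRRRBRRB: Left { 0, 1, 17/16, 137/128 }, Right { 69/64, 35/32, 9/8, 5/4, 3/2, 2 } ⇒ simplest 275/256
BBRRRRBRRBB: Left { 0, 1, 17/16, 137/128, 275/256 }, Right { 69/64, 35/32, 9/8, 5/4, 3/2, 2 } ⇒ simplest 551/512
BBRRRRBRRBBR: Left { 0, 1, 17/16, 137/128, 275/256 }, Right { 551/512, 69/64, 35/32, 9/8, 5/4, 3/2, 2 } ⇒ simplest 1101/1024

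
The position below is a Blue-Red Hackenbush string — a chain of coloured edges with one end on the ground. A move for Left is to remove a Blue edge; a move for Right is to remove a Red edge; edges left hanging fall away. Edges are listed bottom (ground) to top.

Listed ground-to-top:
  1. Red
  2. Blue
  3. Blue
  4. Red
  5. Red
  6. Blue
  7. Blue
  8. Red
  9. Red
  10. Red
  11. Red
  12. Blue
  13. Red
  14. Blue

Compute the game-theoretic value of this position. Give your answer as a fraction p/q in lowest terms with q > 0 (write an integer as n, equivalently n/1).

Prefix values for Red Blue Blue Red Red Blue Blue Red Red Red Red Blue Red Blue via {L|R} + simplicity:
step 1: add Red to get R; options L={ — } R={ 0 } => -1
step 2: add Blue to get RB; options L={ -1 } R={ 0 } => -1/2
step 3: add Blue to get RBB; options L={ -1 -1/2 } R={ 0 } => -1/4
step 4: add Red to get RBBR; options L={ -1 -1/2 } R={ -1/4 0 } => -3/8
step 5: add Red to get RBBRR; options L={ -1 -1/2 } R={ -3/8 -1/4 0 } => -7/16
step 6: add Blue to get RBBRRB; options L={ -1 -1/2 -7/16 } R={ -3/8 -1/4 0 } => -13/32
step 7: add Blue to get RBBRRBB; options L={ -1 -1/2 -7/16 -13/32 } R={ -3/8 -1/4 0 } => -25/64
step 8: add Red to get RBBRRBBR; options L={ -1 -1/2 -7/16 -13/32 } R={ -25/64 -3/8 -1/4 0 } => -51/128
step 9: add Red to get RBBRRBBRR; options L={ -1 -1/2 -7/16 -13/32 } R={ -51/128 -25/64 -3/8 -1/4 0 } => -103/256
step 10: add Red to get RBBRRBBRRR; options L={ -1 -1/2 -7/16 -13/32 } R={ -103/256 -51/128 -25/64 -3/8 -1/4 0 } => -207/512
step 11: add Red to get RBBRRBBRRRR; options L={ -1 -1/2 -7/16 -13/32 } R={ -207/512 -103/256 -51/128 -25/64 -3/8 -1/4 0 } => -415/1024
step 12: add Blue to get RBBRRBBRRRRB; options L={ -1 -1/2 -7/16 -13/32 -415/1024 } R={ -207/512 -103/256 -51/128 -25/64 -3/8 -1/4 0 } => -829/2048
step 13: add Red to get RBBRRBBRRRRBR; options L={ -1 -1/2 -7/16 -13/32 -415/1024 } R={ -829/2048 -207/512 -103/256 -51/128 -25/64 -3/8 -1/4 0 } => -1659/4096
step 14: add Blue to get RBBRRBBRRRRBRB; options L={ -1 -1/2 -7/16 -13/32 -415/1024 -1659/4096 } R={ -829/2048 -207/512 -103/256 -51/128 -25/64 -3/8 -1/4 0 } => -3317/8192

-3317/8192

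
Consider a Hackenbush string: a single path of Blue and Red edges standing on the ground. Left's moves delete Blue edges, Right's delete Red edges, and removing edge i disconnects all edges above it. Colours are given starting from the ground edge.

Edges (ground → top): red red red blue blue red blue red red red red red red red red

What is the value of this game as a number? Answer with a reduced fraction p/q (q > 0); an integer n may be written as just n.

Recurse on prefixes of the 15-edge string red red red blue blue red blue red red red red red red red red:
edge 1 of 15 (red): { ∅ | 0 } so -1
edge 2 of 15 (red): { ∅ | -1,0 } so -2
edge 3 of 15 (red): { ∅ | -2,-1,0 } so -3
edge 4 of 15 (blue): { -3 | -2,-1,0 } so -5/2
edge 5 of 15 (blue): { -3,-5/2 | -2,-1,0 } so -9/4
edge 6 of 15 (red): { -3,-5/2 | -9/4,-2,-1,0 } so -19/8
edge 7 of 15 (blue): { -3,-5/2,-19/8 | -9/4,-2,-1,0 } so -37/16
edge 8 of 15 (red): { -3,-5/2,-19/8 | -37/16,-9/4,-2,-1,0 } so -75/32
edge 9 of 15 (red): { -3,-5/2,-19/8 | -75/32,-37/16,-9/4,-2,-1,0 } so -151/64
edge 10 of 15 (red): { -3,-5/2,-19/8 | -151/64,-75/32,-37/16,-9/4,-2,-1,0 } so -303/128
edge 11 of 15 (red): { -3,-5/2,-19/8 | -303/128,-151/64,-75/32,-37/16,-9/4,-2,-1,0 } so -607/256
edge 12 of 15 (red): { -3,-5/2,-19/8 | -607/256,-303/128,-151/64,-75/32,-37/16,-9/4,-2,-1,0 } so -1215/512
edge 13 of 15 (red): { -3,-5/2,-19/8 | -1215/512,-607/256,-303/128,-151/64,-75/32,-37/16,-9/4,-2,-1,0 } so -2431/1024
edge 14 of 15 (red): { -3,-5/2,-19/8 | -2431/1024,-1215/512,-607/256,-303/128,-151/64,-75/32,-37/16,-9/4,-2,-1,0 } so -4863/2048
edge 15 of 15 (red): { -3,-5/2,-19/8 | -4863/2048,-2431/1024,-1215/512,-607/256,-303/128,-151/64,-75/32,-37/16,-9/4,-2,-1,0 } so -9727/4096

-9727/4096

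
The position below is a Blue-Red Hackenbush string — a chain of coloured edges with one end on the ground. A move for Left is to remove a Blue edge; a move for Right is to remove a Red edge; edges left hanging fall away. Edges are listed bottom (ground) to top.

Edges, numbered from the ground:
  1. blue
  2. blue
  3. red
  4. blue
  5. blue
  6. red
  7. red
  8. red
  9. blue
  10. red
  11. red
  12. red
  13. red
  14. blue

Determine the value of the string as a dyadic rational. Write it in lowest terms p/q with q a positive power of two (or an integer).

7235/4096

Recurse on prefixes of the 14-edge string blue blue red blue blue red red red blue red red red red blue:
v_1 [b]  L=[0]  R=[(no moves)]  → 1
v_2 [bb]  L=[0,1]  R=[(no moves)]  → 2
v_3 [bbr]  L=[0,1]  R=[2]  → 3/2
v_4 [bbrb]  L=[0,1,3/2]  R=[2]  → 7/4
v_5 [bbrbb]  L=[0,1,3/2,7/4]  R=[2]  → 15/8
v_6 [bbrbbr]  L=[0,1,3/2,7/4]  R=[15/8,2]  → 29/16
v_7 [bbrbbrr]  L=[0,1,3/2,7/4]  R=[29/16,15/8,2]  → 57/32
v_8 [bbrbbrrr]  L=[0,1,3/2,7/4]  R=[57/32,29/16,15/8,2]  → 113/64
v_9 [bbrbbrrrb]  L=[0,1,3/2,7/4,113/64]  R=[57/32,29/16,15/8,2]  → 227/128
v_10 [bbrbbrrrbr]  L=[0,1,3/2,7/4,113/64]  R=[227/128,57/32,29/16,15/8,2]  → 453/256
v_11 [bbrbbrrrbrr]  L=[0,1,3/2,7/4,113/64]  R=[453/256,227/128,57/32,29/16,15/8,2]  → 905/512
v_12 [bbrbbrrrbrrr]  L=[0,1,3/2,7/4,113/64]  R=[905/512,453/256,227/128,57/32,29/16,15/8,2]  → 1809/1024
v_13 [bbrbbrrrbrrrr]  L=[0,1,3/2,7/4,113/64]  R=[1809/1024,905/512,453/256,227/128,57/32,29/16,15/8,2]  → 3617/2048
v_14 [bbrbbrrrbrrrrb]  L=[0,1,3/2,7/4,113/64,3617/2048]  R=[1809/1024,905/512,453/256,227/128,57/32,29/16,15/8,2]  → 7235/4096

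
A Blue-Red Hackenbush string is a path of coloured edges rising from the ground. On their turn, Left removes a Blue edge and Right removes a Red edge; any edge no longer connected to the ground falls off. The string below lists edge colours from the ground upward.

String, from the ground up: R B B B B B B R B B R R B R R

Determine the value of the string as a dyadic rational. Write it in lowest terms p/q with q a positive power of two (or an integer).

Build value(s[:k]) for k = 1..15, string s = R B B B B B B R B B R R B R R.
value(R) = { · | 0 } → -1
value(RB) = { -1 | 0 } → -1/2
value(RBB) = { -1; -1/2 | 0 } → -1/4
value(RBBB) = { -1; -1/2; -1/4 | 0 } → -1/8
value(RBBBB) = { -1; -1/2; -1/4; -1/8 | 0 } → -1/16
value(RBBBBB) = { -1; -1/2; -1/4; -1/8; -1/16 | 0 } → -1/32
value(RBBBBBB) = { -1; -1/2; -1/4; -1/8; -1/16; -1/32 | 0 } → -1/64
value(RBBBBBBR) = { -1; -1/2; -1/4; -1/8; -1/16; -1/32 | -1/64; 0 } → -3/128
value(RBBBBBBRB) = { -1; -1/2; -1/4; -1/8; -1/16; -1/32; -3/128 | -1/64; 0 } → -5/256
value(RBBBBBBRBB) = { -1; -1/2; -1/4; -1/8; -1/16; -1/32; -3/128; -5/256 | -1/64; 0 } → -9/512
value(RBBBBBBRBBR) = { -1; -1/2; -1/4; -1/8; -1/16; -1/32; -3/128; -5/256 | -9/512; -1/64; 0 } → -19/1024
value(RBBBBBBRBBRR) = { -1; -1/2; -1/4; -1/8; -1/16; -1/32; -3/128; -5/256 | -19/1024; -9/512; -1/64; 0 } → -39/2048
value(RBBBBBBRBBRRB) = { -1; -1/2; -1/4; -1/8; -1/16; -1/32; -3/128; -5/256; -39/2048 | -19/1024; -9/512; -1/64; 0 } → -77/4096
value(RBBBBBBRBBRRBR) = { -1; -1/2; -1/4; -1/8; -1/16; -1/32; -3/128; -5/256; -39/2048 | -77/4096; -19/1024; -9/512; -1/64; 0 } → -155/8192
value(RBBBBBBRBBRRBRR) = { -1; -1/2; -1/4; -1/8; -1/16; -1/32; -3/128; -5/256; -39/2048 | -155/8192; -77/4096; -19/1024; -9/512; -1/64; 0 } → -311/16384

-311/16384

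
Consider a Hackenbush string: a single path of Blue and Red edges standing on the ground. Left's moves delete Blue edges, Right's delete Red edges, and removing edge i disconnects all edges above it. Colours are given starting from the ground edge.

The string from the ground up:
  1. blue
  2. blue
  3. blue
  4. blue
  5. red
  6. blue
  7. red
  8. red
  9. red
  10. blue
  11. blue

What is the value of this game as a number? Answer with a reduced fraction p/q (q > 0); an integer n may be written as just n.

455/128

Prefix values for blue blue blue blue red blue red red red blue blue via {L|R} + simplicity:
1 of 11 · b · max L 0 · min R +∞ -> 1
2 of 11 · bb · max L 1 · min R +∞ -> 2
3 of 11 · bbb · max L 2 · min R +∞ -> 3
4 of 11 · bbbb · max L 3 · min R +∞ -> 4
5 of 11 · bbbbr · max L 3 · min R 4 -> 7/2
6 of 11 · bbbbrb · max L 7/2 · min R 4 -> 15/4
7 of 11 · bbbbrbr · max L 7/2 · min R 15/4 -> 29/8
8 of 11 · bbbbrbrr · max L 7/2 · min R 29/8 -> 57/16
9 of 11 · bbbbrbrrr · max L 7/2 · min R 57/16 -> 113/32
10 of 11 · bbbbrbrrrb · max L 113/32 · min R 57/16 -> 227/64
11 of 11 · bbbbrbrrrbb · max L 227/64 · min R 57/16 -> 455/128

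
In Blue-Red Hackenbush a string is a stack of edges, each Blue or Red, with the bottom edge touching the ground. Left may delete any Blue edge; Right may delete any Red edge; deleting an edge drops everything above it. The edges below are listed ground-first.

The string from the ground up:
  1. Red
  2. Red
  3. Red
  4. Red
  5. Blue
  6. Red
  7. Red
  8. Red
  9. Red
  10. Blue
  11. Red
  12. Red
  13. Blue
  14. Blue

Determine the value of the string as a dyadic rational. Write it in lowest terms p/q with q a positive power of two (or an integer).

Recurse on prefixes of the 14-edge string Red Red Red Red Blue Red Red Red Red Blue Red Red Blue Blue:
step 1: add Red to get R; options L={ · } R={ 0 } ⇒ -1
step 2: add Red to get RR; options L={ · } R={ -1 0 } ⇒ -2
step 3: add Red to get RRR; options L={ · } R={ -2 -1 0 } ⇒ -3
step 4: add Red to get RRRR; options L={ · } R={ -3 -2 -1 0 } ⇒ -4
step 5: add Blue to get RRRRB; options L={ -4 } R={ -3 -2 -1 0 } ⇒ -7/2
step 6: add Red to get RRRRBR; options L={ -4 } R={ -7/2 -3 -2 -1 0 } ⇒ -15/4
step 7: add Red to get RRRRBRR; options L={ -4 } R={ -15/4 -7/2 -3 -2 -1 0 } ⇒ -31/8
step 8: add Red to get RRRRBRRR; options L={ -4 } R={ -31/8 -15/4 -7/2 -3 -2 -1 0 } ⇒ -63/16
step 9: add Red to get RRRRBRRRR; options L={ -4 } R={ -63/16 -31/8 -15/4 -7/2 -3 -2 -1 0 } ⇒ -127/32
step 10: add Blue to get RRRRBRRRRB; options L={ -4 -127/32 } R={ -63/16 -31/8 -15/4 -7/2 -3 -2 -1 0 } ⇒ -253/64
step 11: add Red to get RRRRBRRRRBR; options L={ -4 -127/32 } R={ -253/64 -63/16 -31/8 -15/4 -7/2 -3 -2 -1 0 } ⇒ -507/128
step 12: add Red to get RRRRBRRRRBRR; options L={ -4 -127/32 } R={ -507/128 -253/64 -63/16 -31/8 -15/4 -7/2 -3 -2 -1 0 } ⇒ -1015/256
step 13: add Blue to get RRRRBRRRRBRRB; options L={ -4 -127/32 -1015/256 } R={ -507/128 -253/64 -63/16 -31/8 -15/4 -7/2 -3 -2 -1 0 } ⇒ -2029/512
step 14: add Blue to get RRRRBRRRRBRRBB; options L={ -4 -127/32 -1015/256 -2029/512 } R={ -507/128 -253/64 -63/16 -31/8 -15/4 -7/2 -3 -2 -1 0 } ⇒ -4057/1024

-4057/1024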